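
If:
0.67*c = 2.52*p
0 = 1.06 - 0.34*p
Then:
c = 11.73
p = 3.12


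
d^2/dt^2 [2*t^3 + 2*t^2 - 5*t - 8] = 12*t + 4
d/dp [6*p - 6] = 6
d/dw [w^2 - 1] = 2*w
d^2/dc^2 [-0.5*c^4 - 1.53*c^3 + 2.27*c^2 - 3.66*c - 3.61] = -6.0*c^2 - 9.18*c + 4.54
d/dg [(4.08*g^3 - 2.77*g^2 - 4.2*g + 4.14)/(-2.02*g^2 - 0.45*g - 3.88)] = (-8.2416*g^4 - 3.672*g^3 - 54.7287*g^2 + 38.2208*g + 18.159)/(4.0804*g^4 + 1.818*g^3 + 15.8777*g^2 + 3.492*g + 15.0544)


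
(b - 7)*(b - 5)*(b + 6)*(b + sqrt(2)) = b^4 - 6*b^3 + sqrt(2)*b^3 - 37*b^2 - 6*sqrt(2)*b^2 - 37*sqrt(2)*b + 210*b + 210*sqrt(2)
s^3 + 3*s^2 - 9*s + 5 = (s - 1)^2*(s + 5)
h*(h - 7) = h^2 - 7*h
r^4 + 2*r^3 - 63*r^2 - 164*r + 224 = (r - 8)*(r - 1)*(r + 4)*(r + 7)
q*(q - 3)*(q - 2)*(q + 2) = q^4 - 3*q^3 - 4*q^2 + 12*q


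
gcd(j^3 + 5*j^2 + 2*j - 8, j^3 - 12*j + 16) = j + 4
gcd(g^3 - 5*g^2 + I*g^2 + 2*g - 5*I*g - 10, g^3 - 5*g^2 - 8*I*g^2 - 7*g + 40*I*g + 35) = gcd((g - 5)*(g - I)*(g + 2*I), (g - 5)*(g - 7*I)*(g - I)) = g^2 + g*(-5 - I) + 5*I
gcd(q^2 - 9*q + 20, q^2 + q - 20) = q - 4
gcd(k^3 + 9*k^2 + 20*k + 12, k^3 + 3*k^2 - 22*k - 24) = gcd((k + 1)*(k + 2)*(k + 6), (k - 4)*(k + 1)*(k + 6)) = k^2 + 7*k + 6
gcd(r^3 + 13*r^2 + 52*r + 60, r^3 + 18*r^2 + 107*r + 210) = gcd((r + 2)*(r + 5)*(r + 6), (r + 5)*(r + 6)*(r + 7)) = r^2 + 11*r + 30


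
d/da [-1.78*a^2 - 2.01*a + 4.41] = -3.56*a - 2.01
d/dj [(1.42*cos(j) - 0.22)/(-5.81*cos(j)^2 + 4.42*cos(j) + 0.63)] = (-8.2502*cos(j)^2 + 2.5564*cos(j) - 1.867)*sin(j)/(33.7561*cos(j)^4 - 51.3604*cos(j)^3 + 12.2158*cos(j)^2 + 5.5692*cos(j) + 0.3969)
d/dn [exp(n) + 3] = exp(n)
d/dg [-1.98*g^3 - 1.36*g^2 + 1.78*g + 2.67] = -5.94*g^2 - 2.72*g + 1.78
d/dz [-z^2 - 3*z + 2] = -2*z - 3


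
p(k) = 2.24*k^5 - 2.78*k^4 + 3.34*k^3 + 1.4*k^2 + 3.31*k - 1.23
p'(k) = 11.2*k^4 - 11.12*k^3 + 10.02*k^2 + 2.8*k + 3.31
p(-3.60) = -1972.21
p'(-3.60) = 2523.07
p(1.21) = 10.59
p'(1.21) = 25.68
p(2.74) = 276.30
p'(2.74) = 488.74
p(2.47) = 168.28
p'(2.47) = 320.66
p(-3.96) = -3064.77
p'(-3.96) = 3594.11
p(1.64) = 29.16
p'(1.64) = 66.82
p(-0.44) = -2.84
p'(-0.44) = 5.38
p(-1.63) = -62.77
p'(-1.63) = 152.59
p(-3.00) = -858.24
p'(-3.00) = 1292.53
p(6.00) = 14605.83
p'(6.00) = 12494.11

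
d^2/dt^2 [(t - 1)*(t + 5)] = 2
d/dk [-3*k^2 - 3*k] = -6*k - 3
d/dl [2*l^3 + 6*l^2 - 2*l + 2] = 6*l^2 + 12*l - 2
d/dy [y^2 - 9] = 2*y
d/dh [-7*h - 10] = -7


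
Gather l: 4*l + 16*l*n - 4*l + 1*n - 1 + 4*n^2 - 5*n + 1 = 16*l*n + 4*n^2 - 4*n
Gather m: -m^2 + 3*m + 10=-m^2 + 3*m + 10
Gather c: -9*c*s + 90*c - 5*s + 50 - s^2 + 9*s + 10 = c*(90 - 9*s) - s^2 + 4*s + 60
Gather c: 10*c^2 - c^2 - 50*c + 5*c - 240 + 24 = 9*c^2 - 45*c - 216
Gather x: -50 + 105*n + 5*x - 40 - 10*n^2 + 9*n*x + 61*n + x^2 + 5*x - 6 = -10*n^2 + 166*n + x^2 + x*(9*n + 10) - 96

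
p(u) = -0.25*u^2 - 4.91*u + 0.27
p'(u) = -0.5*u - 4.91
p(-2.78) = 11.99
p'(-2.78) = -3.52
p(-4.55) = 17.43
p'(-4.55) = -2.64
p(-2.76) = 11.92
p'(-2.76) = -3.53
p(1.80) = -9.38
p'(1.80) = -5.81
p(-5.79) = 20.32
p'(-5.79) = -2.02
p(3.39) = -19.25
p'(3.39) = -6.60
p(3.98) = -23.23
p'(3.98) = -6.90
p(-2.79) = 12.02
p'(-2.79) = -3.52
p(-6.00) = 20.73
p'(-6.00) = -1.91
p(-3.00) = 12.75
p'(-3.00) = -3.41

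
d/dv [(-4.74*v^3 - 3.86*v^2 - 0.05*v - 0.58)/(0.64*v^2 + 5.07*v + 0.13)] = (-3.0336*v^4 - 48.0636*v^3 - 21.3868*v^2 - 0.2612*v + 2.9341)/(0.4096*v^4 + 6.4896*v^3 + 25.8713*v^2 + 1.3182*v + 0.0169)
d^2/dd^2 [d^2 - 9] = 2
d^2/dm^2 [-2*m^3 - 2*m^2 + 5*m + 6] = -12*m - 4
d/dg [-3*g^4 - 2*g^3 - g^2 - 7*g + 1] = -12*g^3 - 6*g^2 - 2*g - 7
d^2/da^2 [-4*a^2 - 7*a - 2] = -8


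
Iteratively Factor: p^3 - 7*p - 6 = (p - 3)*(p^2 + 3*p + 2) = (p - 3)*(p + 1)*(p + 2)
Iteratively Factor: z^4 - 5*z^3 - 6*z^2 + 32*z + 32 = (z - 4)*(z^3 - z^2 - 10*z - 8) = (z - 4)*(z + 1)*(z^2 - 2*z - 8) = (z - 4)*(z + 1)*(z + 2)*(z - 4)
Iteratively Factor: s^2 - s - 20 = (s - 5)*(s + 4)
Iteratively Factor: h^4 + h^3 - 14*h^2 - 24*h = (h - 4)*(h^3 + 5*h^2 + 6*h) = (h - 4)*(h + 3)*(h^2 + 2*h) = (h - 4)*(h + 2)*(h + 3)*(h)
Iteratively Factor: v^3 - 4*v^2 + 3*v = (v - 3)*(v^2 - v) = (v - 3)*(v - 1)*(v)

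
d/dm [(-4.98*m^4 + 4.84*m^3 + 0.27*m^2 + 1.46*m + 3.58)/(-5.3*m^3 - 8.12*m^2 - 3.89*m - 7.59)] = (26.394*m^6 + 80.8752*m^5 + 20.2468*m^4 + 129.0136*m^3 - 42.4799*m^2 + 54.0406*m + 2.8448)/(28.09*m^6 + 86.072*m^5 + 107.1684*m^4 + 143.6276*m^3 + 138.3937*m^2 + 59.0502*m + 57.6081)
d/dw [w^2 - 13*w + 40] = 2*w - 13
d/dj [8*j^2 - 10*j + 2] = 16*j - 10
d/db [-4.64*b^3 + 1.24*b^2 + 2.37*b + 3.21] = -13.92*b^2 + 2.48*b + 2.37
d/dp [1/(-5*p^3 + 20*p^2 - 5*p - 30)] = (3*p^2 - 8*p + 1)/(5*(p^3 - 4*p^2 + p + 6)^2)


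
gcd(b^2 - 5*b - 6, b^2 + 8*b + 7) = b + 1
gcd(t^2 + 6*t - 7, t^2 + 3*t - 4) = t - 1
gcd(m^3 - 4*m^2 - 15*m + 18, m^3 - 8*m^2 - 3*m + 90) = m^2 - 3*m - 18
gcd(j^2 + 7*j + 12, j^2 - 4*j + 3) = 1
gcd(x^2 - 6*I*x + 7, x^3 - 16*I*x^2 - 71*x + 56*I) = x - 7*I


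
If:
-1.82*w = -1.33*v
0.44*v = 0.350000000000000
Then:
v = 0.80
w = 0.58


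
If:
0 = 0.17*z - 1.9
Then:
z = 11.18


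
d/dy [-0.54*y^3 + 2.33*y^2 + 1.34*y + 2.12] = -1.62*y^2 + 4.66*y + 1.34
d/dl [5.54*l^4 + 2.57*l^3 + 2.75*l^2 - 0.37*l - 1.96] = 22.16*l^3 + 7.71*l^2 + 5.5*l - 0.37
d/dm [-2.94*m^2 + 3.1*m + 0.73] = 3.1 - 5.88*m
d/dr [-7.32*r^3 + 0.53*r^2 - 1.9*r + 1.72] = -21.96*r^2 + 1.06*r - 1.9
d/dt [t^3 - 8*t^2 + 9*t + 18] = 3*t^2 - 16*t + 9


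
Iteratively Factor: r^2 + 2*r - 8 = (r + 4)*(r - 2)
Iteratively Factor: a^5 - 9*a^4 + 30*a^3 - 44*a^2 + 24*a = (a - 2)*(a^4 - 7*a^3 + 16*a^2 - 12*a) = a*(a - 2)*(a^3 - 7*a^2 + 16*a - 12) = a*(a - 2)^2*(a^2 - 5*a + 6) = a*(a - 3)*(a - 2)^2*(a - 2)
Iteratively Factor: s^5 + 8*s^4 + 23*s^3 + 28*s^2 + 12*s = (s + 3)*(s^4 + 5*s^3 + 8*s^2 + 4*s) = (s + 1)*(s + 3)*(s^3 + 4*s^2 + 4*s) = (s + 1)*(s + 2)*(s + 3)*(s^2 + 2*s) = (s + 1)*(s + 2)^2*(s + 3)*(s)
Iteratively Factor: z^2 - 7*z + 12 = (z - 3)*(z - 4)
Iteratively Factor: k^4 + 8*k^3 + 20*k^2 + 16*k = (k + 2)*(k^3 + 6*k^2 + 8*k) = k*(k + 2)*(k^2 + 6*k + 8) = k*(k + 2)^2*(k + 4)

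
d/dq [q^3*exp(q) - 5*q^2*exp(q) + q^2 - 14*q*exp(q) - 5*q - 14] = q^3*exp(q) - 2*q^2*exp(q) - 24*q*exp(q) + 2*q - 14*exp(q) - 5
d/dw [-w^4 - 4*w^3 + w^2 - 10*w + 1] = -4*w^3 - 12*w^2 + 2*w - 10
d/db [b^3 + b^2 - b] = 3*b^2 + 2*b - 1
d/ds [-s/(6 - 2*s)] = -3/(2*(s - 3)^2)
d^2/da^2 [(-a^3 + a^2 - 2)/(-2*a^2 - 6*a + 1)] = 50*(2*a^3 + 3*a + 3)/(8*a^6 + 72*a^5 + 204*a^4 + 144*a^3 - 102*a^2 + 18*a - 1)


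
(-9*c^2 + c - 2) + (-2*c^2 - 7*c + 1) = -11*c^2 - 6*c - 1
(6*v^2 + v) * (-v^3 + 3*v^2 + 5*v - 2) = -6*v^5 + 17*v^4 + 33*v^3 - 7*v^2 - 2*v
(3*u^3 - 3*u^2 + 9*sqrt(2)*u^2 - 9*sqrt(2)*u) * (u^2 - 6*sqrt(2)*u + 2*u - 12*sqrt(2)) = 3*u^5 - 9*sqrt(2)*u^4 + 3*u^4 - 114*u^3 - 9*sqrt(2)*u^3 - 108*u^2 + 18*sqrt(2)*u^2 + 216*u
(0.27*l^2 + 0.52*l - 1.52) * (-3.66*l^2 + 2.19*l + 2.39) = -0.9882*l^4 - 1.3119*l^3 + 7.3473*l^2 - 2.086*l - 3.6328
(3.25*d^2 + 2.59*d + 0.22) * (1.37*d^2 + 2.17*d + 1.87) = 4.4525*d^4 + 10.6008*d^3 + 11.9992*d^2 + 5.3207*d + 0.4114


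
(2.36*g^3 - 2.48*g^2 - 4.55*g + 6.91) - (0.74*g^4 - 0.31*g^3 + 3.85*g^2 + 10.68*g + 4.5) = -0.74*g^4 + 2.67*g^3 - 6.33*g^2 - 15.23*g + 2.41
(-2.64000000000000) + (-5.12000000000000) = -7.76000000000000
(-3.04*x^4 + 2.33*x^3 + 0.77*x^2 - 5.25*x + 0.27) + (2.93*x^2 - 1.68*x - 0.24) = -3.04*x^4 + 2.33*x^3 + 3.7*x^2 - 6.93*x + 0.03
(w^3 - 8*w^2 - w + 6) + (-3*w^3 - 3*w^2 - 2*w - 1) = -2*w^3 - 11*w^2 - 3*w + 5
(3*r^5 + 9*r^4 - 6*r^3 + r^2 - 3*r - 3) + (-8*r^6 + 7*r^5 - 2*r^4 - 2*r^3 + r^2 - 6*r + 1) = -8*r^6 + 10*r^5 + 7*r^4 - 8*r^3 + 2*r^2 - 9*r - 2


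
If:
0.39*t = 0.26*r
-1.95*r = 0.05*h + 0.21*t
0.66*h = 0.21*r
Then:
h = 0.00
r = 0.00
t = 0.00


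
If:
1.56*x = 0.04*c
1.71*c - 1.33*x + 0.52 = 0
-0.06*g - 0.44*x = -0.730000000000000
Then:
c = -0.31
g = 12.23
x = -0.01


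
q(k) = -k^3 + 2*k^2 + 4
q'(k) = -3*k^2 + 4*k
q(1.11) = 5.10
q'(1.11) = 0.74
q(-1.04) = 7.29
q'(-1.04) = -7.40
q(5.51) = -102.56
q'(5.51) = -69.04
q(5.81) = -124.61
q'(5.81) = -78.03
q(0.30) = 4.15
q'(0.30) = 0.93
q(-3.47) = 69.86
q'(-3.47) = -50.00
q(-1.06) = 7.44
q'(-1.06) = -7.61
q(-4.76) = 157.17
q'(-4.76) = -87.01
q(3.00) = -5.00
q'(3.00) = -15.00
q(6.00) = -140.00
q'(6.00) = -84.00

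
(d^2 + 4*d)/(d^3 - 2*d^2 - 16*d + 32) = d/(d^2 - 6*d + 8)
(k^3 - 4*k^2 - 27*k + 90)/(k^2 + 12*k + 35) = (k^2 - 9*k + 18)/(k + 7)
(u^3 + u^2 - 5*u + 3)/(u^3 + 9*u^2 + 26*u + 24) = (u^2 - 2*u + 1)/(u^2 + 6*u + 8)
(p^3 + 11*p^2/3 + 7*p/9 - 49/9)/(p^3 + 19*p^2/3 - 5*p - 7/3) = (9*p^2 + 42*p + 49)/(3*(3*p^2 + 22*p + 7))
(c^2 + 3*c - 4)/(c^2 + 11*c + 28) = (c - 1)/(c + 7)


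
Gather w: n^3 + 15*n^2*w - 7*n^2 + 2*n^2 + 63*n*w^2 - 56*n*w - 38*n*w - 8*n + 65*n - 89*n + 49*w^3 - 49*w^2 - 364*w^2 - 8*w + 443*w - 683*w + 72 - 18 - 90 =n^3 - 5*n^2 - 32*n + 49*w^3 + w^2*(63*n - 413) + w*(15*n^2 - 94*n - 248) - 36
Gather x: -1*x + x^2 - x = x^2 - 2*x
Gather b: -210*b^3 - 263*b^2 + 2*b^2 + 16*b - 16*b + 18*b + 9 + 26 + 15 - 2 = -210*b^3 - 261*b^2 + 18*b + 48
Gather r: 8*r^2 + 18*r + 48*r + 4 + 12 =8*r^2 + 66*r + 16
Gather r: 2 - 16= -14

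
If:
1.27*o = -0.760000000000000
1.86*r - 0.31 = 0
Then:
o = -0.60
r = 0.17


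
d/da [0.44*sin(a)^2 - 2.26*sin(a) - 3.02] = (0.88*sin(a) - 2.26)*cos(a)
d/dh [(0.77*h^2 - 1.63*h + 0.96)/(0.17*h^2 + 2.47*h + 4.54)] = (2.179*h^2 + 6.6652*h - 9.7714)/(0.0289*h^4 + 0.8398*h^3 + 7.6445*h^2 + 22.4276*h + 20.6116)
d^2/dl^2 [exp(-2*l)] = 4*exp(-2*l)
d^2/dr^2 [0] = 0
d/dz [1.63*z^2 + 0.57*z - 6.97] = 3.26*z + 0.57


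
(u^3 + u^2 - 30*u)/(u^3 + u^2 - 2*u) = (u^2 + u - 30)/(u^2 + u - 2)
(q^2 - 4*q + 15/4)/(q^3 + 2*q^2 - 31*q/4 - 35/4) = (2*q - 3)/(2*q^2 + 9*q + 7)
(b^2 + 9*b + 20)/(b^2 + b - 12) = (b + 5)/(b - 3)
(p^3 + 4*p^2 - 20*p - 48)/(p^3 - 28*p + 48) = (p + 2)/(p - 2)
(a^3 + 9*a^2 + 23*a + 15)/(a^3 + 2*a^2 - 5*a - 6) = (a + 5)/(a - 2)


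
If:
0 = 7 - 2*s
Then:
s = 7/2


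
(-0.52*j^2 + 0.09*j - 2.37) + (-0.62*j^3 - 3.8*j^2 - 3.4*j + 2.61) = -0.62*j^3 - 4.32*j^2 - 3.31*j + 0.24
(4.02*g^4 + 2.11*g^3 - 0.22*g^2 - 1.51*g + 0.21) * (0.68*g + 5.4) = 2.7336*g^5 + 23.1428*g^4 + 11.2444*g^3 - 2.2148*g^2 - 8.0112*g + 1.134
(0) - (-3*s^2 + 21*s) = 3*s^2 - 21*s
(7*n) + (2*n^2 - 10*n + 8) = 2*n^2 - 3*n + 8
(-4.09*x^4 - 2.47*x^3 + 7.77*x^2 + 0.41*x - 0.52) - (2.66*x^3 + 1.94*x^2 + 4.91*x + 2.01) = -4.09*x^4 - 5.13*x^3 + 5.83*x^2 - 4.5*x - 2.53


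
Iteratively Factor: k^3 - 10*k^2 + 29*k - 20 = (k - 5)*(k^2 - 5*k + 4) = (k - 5)*(k - 1)*(k - 4)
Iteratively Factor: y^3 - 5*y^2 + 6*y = (y - 2)*(y^2 - 3*y) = (y - 3)*(y - 2)*(y)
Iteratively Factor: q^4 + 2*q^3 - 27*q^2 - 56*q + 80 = (q + 4)*(q^3 - 2*q^2 - 19*q + 20) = (q + 4)^2*(q^2 - 6*q + 5) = (q - 5)*(q + 4)^2*(q - 1)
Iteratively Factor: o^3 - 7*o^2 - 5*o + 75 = (o - 5)*(o^2 - 2*o - 15) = (o - 5)*(o + 3)*(o - 5)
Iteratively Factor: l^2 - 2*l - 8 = (l - 4)*(l + 2)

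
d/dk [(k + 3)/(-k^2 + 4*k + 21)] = 1/(k^2 - 14*k + 49)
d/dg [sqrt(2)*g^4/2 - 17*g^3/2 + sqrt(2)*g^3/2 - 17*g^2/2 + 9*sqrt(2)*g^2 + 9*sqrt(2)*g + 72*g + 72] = 2*sqrt(2)*g^3 - 51*g^2/2 + 3*sqrt(2)*g^2/2 - 17*g + 18*sqrt(2)*g + 9*sqrt(2) + 72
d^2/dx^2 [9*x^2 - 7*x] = 18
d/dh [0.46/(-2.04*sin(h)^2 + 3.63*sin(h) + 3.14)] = (1.8768*sin(h) - 1.6698)*cos(h)/(-2.04*sin(h)^2 + 3.63*sin(h) + 3.14)^2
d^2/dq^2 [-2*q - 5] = 0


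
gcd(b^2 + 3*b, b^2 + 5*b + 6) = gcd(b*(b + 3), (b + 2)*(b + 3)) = b + 3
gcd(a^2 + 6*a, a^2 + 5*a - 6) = a + 6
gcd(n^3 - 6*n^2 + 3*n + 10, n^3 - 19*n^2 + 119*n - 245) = n - 5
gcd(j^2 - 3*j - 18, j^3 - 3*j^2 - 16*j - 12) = j - 6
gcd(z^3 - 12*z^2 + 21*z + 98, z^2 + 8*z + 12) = z + 2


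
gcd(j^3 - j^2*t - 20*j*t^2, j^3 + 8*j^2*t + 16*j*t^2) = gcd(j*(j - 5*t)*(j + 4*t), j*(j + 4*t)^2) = j^2 + 4*j*t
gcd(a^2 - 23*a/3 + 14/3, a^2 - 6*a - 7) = a - 7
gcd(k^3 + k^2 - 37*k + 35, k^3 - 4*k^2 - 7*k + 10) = k^2 - 6*k + 5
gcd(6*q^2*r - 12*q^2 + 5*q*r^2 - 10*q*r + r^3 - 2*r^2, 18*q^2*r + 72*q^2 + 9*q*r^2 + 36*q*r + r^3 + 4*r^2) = 3*q + r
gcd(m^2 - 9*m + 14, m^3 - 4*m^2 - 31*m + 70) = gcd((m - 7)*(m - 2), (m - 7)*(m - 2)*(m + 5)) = m^2 - 9*m + 14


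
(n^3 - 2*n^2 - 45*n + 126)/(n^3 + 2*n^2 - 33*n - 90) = (n^2 + 4*n - 21)/(n^2 + 8*n + 15)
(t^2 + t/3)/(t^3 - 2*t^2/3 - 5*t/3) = (3*t + 1)/(3*t^2 - 2*t - 5)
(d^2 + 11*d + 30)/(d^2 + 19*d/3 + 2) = 3*(d + 5)/(3*d + 1)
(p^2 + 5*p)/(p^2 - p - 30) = p/(p - 6)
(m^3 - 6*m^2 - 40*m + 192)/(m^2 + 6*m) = m - 12 + 32/m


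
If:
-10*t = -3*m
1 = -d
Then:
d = -1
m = 10*t/3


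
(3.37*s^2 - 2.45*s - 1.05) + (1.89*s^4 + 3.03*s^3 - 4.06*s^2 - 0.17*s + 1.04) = 1.89*s^4 + 3.03*s^3 - 0.69*s^2 - 2.62*s - 0.01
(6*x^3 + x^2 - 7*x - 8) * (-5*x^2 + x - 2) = -30*x^5 + x^4 + 24*x^3 + 31*x^2 + 6*x + 16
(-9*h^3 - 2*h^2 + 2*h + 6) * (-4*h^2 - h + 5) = 36*h^5 + 17*h^4 - 51*h^3 - 36*h^2 + 4*h + 30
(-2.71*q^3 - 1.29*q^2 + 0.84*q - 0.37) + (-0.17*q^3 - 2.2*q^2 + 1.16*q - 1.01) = -2.88*q^3 - 3.49*q^2 + 2.0*q - 1.38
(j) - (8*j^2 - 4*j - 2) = -8*j^2 + 5*j + 2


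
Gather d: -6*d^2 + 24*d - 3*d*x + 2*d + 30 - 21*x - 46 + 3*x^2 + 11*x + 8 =-6*d^2 + d*(26 - 3*x) + 3*x^2 - 10*x - 8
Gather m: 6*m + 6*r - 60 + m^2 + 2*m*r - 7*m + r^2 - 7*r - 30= m^2 + m*(2*r - 1) + r^2 - r - 90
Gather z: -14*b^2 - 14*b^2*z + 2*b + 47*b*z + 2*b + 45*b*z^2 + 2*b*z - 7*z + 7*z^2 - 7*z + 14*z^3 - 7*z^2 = -14*b^2 + 45*b*z^2 + 4*b + 14*z^3 + z*(-14*b^2 + 49*b - 14)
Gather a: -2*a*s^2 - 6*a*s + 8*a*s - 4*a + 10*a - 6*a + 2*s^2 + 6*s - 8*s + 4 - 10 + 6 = a*(-2*s^2 + 2*s) + 2*s^2 - 2*s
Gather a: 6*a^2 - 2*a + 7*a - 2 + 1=6*a^2 + 5*a - 1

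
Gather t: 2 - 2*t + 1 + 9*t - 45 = 7*t - 42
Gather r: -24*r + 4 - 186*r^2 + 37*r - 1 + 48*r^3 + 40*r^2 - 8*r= 48*r^3 - 146*r^2 + 5*r + 3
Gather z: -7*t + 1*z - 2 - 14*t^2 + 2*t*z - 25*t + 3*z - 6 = -14*t^2 - 32*t + z*(2*t + 4) - 8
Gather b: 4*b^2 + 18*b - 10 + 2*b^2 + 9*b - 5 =6*b^2 + 27*b - 15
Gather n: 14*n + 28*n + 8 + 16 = 42*n + 24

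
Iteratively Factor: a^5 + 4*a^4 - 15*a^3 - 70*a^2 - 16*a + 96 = (a - 4)*(a^4 + 8*a^3 + 17*a^2 - 2*a - 24) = (a - 4)*(a + 2)*(a^3 + 6*a^2 + 5*a - 12) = (a - 4)*(a - 1)*(a + 2)*(a^2 + 7*a + 12) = (a - 4)*(a - 1)*(a + 2)*(a + 4)*(a + 3)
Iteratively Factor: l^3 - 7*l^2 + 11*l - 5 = (l - 1)*(l^2 - 6*l + 5) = (l - 5)*(l - 1)*(l - 1)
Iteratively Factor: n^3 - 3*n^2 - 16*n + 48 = (n - 4)*(n^2 + n - 12) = (n - 4)*(n - 3)*(n + 4)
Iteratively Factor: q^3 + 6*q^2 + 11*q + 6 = (q + 3)*(q^2 + 3*q + 2) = (q + 2)*(q + 3)*(q + 1)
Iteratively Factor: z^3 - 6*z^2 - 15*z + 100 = (z - 5)*(z^2 - z - 20) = (z - 5)*(z + 4)*(z - 5)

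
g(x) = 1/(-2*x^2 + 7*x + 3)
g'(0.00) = -0.78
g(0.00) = 0.33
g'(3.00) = 0.14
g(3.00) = 0.17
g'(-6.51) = -0.00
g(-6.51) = -0.01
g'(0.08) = -0.53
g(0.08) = 0.28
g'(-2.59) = -0.02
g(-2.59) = -0.04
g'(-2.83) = -0.02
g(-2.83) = -0.03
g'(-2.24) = -0.03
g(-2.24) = -0.04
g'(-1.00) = -0.31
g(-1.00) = -0.17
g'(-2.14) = -0.03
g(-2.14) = -0.05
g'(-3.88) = -0.01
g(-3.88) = -0.02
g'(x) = (4*x - 7)/(-2*x^2 + 7*x + 3)^2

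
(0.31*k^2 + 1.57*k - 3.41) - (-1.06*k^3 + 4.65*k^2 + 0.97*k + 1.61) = 1.06*k^3 - 4.34*k^2 + 0.6*k - 5.02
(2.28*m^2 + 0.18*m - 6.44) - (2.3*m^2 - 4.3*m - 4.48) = -0.02*m^2 + 4.48*m - 1.96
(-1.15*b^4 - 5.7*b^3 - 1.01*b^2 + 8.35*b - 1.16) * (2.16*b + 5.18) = -2.484*b^5 - 18.269*b^4 - 31.7076*b^3 + 12.8042*b^2 + 40.7474*b - 6.0088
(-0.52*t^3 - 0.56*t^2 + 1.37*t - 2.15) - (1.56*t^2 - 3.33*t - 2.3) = -0.52*t^3 - 2.12*t^2 + 4.7*t + 0.15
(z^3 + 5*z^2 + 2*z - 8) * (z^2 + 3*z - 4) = z^5 + 8*z^4 + 13*z^3 - 22*z^2 - 32*z + 32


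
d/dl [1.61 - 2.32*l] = -2.32000000000000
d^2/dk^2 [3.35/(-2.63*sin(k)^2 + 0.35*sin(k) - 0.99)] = (92.68646*sin(k)^4 - 9.251025*sin(k)^3 - 173.508895*sin(k)^2 + 19.662825*sin(k) + 16.62404)/(2.63*sin(k)^2 - 0.35*sin(k) + 0.99)^3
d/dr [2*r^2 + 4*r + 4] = 4*r + 4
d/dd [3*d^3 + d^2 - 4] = d*(9*d + 2)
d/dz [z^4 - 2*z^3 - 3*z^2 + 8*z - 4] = 4*z^3 - 6*z^2 - 6*z + 8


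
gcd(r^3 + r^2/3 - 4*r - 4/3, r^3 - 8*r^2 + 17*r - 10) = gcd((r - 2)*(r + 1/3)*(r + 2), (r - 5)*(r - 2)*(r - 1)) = r - 2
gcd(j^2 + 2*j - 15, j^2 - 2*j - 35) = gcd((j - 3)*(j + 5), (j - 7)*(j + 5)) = j + 5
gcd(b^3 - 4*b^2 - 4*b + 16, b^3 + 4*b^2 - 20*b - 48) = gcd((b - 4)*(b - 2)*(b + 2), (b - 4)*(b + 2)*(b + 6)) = b^2 - 2*b - 8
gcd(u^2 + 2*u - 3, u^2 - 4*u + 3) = u - 1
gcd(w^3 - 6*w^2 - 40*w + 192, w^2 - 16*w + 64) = w - 8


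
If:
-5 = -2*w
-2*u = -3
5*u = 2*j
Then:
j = 15/4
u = 3/2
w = 5/2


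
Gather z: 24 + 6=30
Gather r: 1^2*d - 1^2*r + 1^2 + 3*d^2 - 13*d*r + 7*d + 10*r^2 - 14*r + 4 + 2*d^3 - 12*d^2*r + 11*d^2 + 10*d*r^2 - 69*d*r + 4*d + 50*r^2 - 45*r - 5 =2*d^3 + 14*d^2 + 12*d + r^2*(10*d + 60) + r*(-12*d^2 - 82*d - 60)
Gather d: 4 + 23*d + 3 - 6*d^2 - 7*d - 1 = -6*d^2 + 16*d + 6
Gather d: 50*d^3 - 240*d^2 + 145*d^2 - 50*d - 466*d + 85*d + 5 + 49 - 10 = 50*d^3 - 95*d^2 - 431*d + 44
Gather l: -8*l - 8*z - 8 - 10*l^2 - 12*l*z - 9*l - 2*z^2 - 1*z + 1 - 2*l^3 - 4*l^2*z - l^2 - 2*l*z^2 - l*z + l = -2*l^3 + l^2*(-4*z - 11) + l*(-2*z^2 - 13*z - 16) - 2*z^2 - 9*z - 7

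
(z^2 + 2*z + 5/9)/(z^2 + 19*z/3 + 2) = (z + 5/3)/(z + 6)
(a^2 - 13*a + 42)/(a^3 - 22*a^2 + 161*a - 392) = (a - 6)/(a^2 - 15*a + 56)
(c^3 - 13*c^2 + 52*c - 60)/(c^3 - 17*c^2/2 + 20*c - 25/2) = 2*(c^2 - 8*c + 12)/(2*c^2 - 7*c + 5)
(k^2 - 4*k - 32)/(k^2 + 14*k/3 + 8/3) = 3*(k - 8)/(3*k + 2)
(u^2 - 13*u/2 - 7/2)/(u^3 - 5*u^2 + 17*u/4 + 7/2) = 2*(u - 7)/(2*u^2 - 11*u + 14)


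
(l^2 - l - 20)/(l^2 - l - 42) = (-l^2 + l + 20)/(-l^2 + l + 42)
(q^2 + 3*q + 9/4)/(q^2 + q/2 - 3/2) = (q + 3/2)/(q - 1)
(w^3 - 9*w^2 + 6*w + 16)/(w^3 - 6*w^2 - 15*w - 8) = (w - 2)/(w + 1)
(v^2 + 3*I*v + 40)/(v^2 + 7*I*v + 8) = (v - 5*I)/(v - I)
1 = 1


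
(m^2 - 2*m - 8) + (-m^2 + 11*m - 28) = 9*m - 36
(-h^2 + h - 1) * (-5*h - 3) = 5*h^3 - 2*h^2 + 2*h + 3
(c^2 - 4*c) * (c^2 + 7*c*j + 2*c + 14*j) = c^4 + 7*c^3*j - 2*c^3 - 14*c^2*j - 8*c^2 - 56*c*j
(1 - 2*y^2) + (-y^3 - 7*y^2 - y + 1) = -y^3 - 9*y^2 - y + 2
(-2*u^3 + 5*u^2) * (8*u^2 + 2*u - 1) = -16*u^5 + 36*u^4 + 12*u^3 - 5*u^2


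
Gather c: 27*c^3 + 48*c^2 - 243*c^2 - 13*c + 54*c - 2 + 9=27*c^3 - 195*c^2 + 41*c + 7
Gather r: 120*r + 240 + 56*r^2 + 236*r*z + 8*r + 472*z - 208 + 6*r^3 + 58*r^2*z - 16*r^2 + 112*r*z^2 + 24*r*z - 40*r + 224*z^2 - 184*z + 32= 6*r^3 + r^2*(58*z + 40) + r*(112*z^2 + 260*z + 88) + 224*z^2 + 288*z + 64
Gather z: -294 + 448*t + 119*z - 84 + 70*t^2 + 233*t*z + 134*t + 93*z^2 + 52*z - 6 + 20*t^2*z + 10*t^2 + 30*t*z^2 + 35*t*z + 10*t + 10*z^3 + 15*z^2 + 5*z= 80*t^2 + 592*t + 10*z^3 + z^2*(30*t + 108) + z*(20*t^2 + 268*t + 176) - 384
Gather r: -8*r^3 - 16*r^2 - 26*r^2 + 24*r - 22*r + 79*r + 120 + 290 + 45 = -8*r^3 - 42*r^2 + 81*r + 455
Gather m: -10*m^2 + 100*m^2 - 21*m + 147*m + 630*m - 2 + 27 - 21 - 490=90*m^2 + 756*m - 486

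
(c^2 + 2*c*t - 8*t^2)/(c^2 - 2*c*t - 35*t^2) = (-c^2 - 2*c*t + 8*t^2)/(-c^2 + 2*c*t + 35*t^2)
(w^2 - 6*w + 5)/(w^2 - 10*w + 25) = (w - 1)/(w - 5)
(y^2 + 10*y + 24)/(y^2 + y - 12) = (y + 6)/(y - 3)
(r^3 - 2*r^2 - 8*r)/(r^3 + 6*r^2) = (r^2 - 2*r - 8)/(r*(r + 6))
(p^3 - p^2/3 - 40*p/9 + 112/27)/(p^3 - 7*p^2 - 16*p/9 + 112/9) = (9*p^2 + 9*p - 28)/(3*(3*p^2 - 17*p - 28))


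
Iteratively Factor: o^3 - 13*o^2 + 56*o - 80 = (o - 4)*(o^2 - 9*o + 20) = (o - 5)*(o - 4)*(o - 4)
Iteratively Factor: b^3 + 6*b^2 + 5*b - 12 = (b + 3)*(b^2 + 3*b - 4) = (b - 1)*(b + 3)*(b + 4)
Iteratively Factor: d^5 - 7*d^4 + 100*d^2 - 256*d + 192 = (d - 4)*(d^4 - 3*d^3 - 12*d^2 + 52*d - 48) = (d - 4)*(d + 4)*(d^3 - 7*d^2 + 16*d - 12) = (d - 4)*(d - 2)*(d + 4)*(d^2 - 5*d + 6) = (d - 4)*(d - 2)^2*(d + 4)*(d - 3)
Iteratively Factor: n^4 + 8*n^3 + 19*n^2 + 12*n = (n + 1)*(n^3 + 7*n^2 + 12*n) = (n + 1)*(n + 3)*(n^2 + 4*n) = n*(n + 1)*(n + 3)*(n + 4)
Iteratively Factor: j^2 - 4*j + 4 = (j - 2)*(j - 2)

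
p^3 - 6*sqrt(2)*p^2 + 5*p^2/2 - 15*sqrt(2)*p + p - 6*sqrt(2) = (p + 1/2)*(p + 2)*(p - 6*sqrt(2))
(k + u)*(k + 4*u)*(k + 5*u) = k^3 + 10*k^2*u + 29*k*u^2 + 20*u^3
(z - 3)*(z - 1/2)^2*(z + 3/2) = z^4 - 5*z^3/2 - 11*z^2/4 + 33*z/8 - 9/8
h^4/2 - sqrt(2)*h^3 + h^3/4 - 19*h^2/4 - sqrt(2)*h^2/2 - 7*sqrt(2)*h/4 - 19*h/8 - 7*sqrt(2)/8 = (h/2 + sqrt(2)/2)*(h + 1/2)*(h - 7*sqrt(2)/2)*(h + sqrt(2)/2)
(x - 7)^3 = x^3 - 21*x^2 + 147*x - 343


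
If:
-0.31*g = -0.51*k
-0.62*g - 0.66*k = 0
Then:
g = 0.00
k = 0.00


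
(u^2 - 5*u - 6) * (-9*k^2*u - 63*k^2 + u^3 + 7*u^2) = -9*k^2*u^3 - 18*k^2*u^2 + 369*k^2*u + 378*k^2 + u^5 + 2*u^4 - 41*u^3 - 42*u^2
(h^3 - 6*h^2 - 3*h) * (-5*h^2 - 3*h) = -5*h^5 + 27*h^4 + 33*h^3 + 9*h^2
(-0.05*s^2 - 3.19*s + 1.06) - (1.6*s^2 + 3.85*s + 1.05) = -1.65*s^2 - 7.04*s + 0.01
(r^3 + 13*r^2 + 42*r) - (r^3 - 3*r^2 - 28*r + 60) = 16*r^2 + 70*r - 60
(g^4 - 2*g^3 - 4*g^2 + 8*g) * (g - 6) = g^5 - 8*g^4 + 8*g^3 + 32*g^2 - 48*g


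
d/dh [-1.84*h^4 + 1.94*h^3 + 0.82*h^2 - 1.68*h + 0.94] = -7.36*h^3 + 5.82*h^2 + 1.64*h - 1.68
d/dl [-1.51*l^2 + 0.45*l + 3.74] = 0.45 - 3.02*l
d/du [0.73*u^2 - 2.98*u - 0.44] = 1.46*u - 2.98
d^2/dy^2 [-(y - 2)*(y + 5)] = -2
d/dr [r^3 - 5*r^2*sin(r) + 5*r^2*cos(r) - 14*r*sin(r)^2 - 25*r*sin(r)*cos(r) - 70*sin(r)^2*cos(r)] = -5*sqrt(2)*r^2*sin(r + pi/4) + 3*r^2 - 14*r*sin(2*r) - 25*r*cos(2*r) + 10*sqrt(2)*r*cos(r + pi/4) + 35*sin(r)/2 - 25*sin(2*r)/2 - 105*sin(3*r)/2 + 7*cos(2*r) - 7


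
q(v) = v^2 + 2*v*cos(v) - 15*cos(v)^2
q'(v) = -2*v*sin(v) + 2*v + 30*sin(v)*cos(v) + 2*cos(v)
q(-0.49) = -12.30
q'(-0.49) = -12.13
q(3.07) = -11.62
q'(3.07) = 1.57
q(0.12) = -14.53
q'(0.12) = 5.76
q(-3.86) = 12.21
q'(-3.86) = -19.01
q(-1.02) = -4.14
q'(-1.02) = -16.11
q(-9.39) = 91.96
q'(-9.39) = -20.39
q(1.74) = 2.02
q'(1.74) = -5.27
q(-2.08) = 2.79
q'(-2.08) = 4.00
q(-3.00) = 0.24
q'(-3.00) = -4.64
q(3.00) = -11.64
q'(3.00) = -1.02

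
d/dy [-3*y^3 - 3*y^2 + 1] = 3*y*(-3*y - 2)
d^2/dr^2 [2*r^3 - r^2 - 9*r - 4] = 12*r - 2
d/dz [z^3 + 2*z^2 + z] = 3*z^2 + 4*z + 1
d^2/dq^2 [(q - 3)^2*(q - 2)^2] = 12*q^2 - 60*q + 74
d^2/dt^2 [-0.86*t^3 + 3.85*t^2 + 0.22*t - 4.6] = 7.7 - 5.16*t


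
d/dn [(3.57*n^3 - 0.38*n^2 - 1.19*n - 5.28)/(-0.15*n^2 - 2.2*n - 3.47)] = (-0.5355*n^4 - 15.708*n^3 - 36.5062*n^2 + 1.0532*n - 7.4867)/(0.0225*n^4 + 0.66*n^3 + 5.881*n^2 + 15.268*n + 12.0409)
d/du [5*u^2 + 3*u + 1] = 10*u + 3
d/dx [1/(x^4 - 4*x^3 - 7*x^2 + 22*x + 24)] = 2*(-2*x^3 + 6*x^2 + 7*x - 11)/(x^4 - 4*x^3 - 7*x^2 + 22*x + 24)^2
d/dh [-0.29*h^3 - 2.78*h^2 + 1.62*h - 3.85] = -0.87*h^2 - 5.56*h + 1.62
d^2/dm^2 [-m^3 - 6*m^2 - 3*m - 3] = -6*m - 12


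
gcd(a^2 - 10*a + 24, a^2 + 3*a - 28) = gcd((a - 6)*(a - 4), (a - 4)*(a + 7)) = a - 4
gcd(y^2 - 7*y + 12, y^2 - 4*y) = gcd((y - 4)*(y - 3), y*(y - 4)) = y - 4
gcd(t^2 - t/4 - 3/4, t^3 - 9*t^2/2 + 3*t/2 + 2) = t - 1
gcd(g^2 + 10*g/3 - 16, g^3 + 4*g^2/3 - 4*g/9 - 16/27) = 1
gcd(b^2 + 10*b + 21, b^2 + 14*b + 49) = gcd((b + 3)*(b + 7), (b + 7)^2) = b + 7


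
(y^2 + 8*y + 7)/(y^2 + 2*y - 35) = (y + 1)/(y - 5)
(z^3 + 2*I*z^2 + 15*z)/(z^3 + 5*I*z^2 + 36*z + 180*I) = z*(z - 3*I)/(z^2 + 36)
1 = 1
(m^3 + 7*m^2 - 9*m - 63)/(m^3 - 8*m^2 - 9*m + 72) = (m + 7)/(m - 8)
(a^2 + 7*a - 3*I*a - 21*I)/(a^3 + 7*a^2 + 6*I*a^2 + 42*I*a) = (a - 3*I)/(a*(a + 6*I))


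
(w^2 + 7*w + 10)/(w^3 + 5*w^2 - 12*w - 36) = (w + 5)/(w^2 + 3*w - 18)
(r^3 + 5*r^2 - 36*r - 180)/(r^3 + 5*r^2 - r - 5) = (r^2 - 36)/(r^2 - 1)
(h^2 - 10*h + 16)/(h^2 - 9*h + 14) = (h - 8)/(h - 7)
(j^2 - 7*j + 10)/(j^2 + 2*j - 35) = (j - 2)/(j + 7)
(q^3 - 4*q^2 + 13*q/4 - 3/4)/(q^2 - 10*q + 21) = (q^2 - q + 1/4)/(q - 7)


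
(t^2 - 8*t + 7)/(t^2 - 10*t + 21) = (t - 1)/(t - 3)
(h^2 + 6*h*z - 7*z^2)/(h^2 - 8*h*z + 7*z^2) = (-h - 7*z)/(-h + 7*z)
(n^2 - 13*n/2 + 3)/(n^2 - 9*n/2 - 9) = (2*n - 1)/(2*n + 3)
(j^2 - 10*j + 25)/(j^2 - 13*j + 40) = (j - 5)/(j - 8)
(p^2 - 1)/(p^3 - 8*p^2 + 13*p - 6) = (p + 1)/(p^2 - 7*p + 6)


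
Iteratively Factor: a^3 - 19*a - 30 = (a - 5)*(a^2 + 5*a + 6) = (a - 5)*(a + 3)*(a + 2)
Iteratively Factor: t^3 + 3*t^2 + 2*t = (t + 1)*(t^2 + 2*t) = t*(t + 1)*(t + 2)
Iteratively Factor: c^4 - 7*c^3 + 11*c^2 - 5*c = (c - 1)*(c^3 - 6*c^2 + 5*c) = (c - 5)*(c - 1)*(c^2 - c) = (c - 5)*(c - 1)^2*(c)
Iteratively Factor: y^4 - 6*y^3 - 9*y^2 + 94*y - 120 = (y - 5)*(y^3 - y^2 - 14*y + 24) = (y - 5)*(y - 3)*(y^2 + 2*y - 8) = (y - 5)*(y - 3)*(y + 4)*(y - 2)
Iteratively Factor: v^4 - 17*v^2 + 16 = (v - 1)*(v^3 + v^2 - 16*v - 16) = (v - 4)*(v - 1)*(v^2 + 5*v + 4) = (v - 4)*(v - 1)*(v + 1)*(v + 4)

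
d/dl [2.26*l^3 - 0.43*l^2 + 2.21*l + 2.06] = 6.78*l^2 - 0.86*l + 2.21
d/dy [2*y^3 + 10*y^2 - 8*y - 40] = 6*y^2 + 20*y - 8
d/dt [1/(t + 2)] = -1/(t + 2)^2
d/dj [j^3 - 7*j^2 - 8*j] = 3*j^2 - 14*j - 8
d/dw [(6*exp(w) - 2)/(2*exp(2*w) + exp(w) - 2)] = 2*(-(3*exp(w) - 1)*(4*exp(w) + 1) + 6*exp(2*w) + 3*exp(w) - 6)*exp(w)/(2*exp(2*w) + exp(w) - 2)^2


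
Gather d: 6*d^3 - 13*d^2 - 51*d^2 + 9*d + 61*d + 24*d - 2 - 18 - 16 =6*d^3 - 64*d^2 + 94*d - 36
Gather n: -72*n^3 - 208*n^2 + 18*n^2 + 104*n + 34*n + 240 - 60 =-72*n^3 - 190*n^2 + 138*n + 180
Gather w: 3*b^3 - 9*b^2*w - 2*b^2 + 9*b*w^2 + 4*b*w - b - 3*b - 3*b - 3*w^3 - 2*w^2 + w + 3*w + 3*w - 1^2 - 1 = 3*b^3 - 2*b^2 - 7*b - 3*w^3 + w^2*(9*b - 2) + w*(-9*b^2 + 4*b + 7) - 2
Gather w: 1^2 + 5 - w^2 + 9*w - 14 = -w^2 + 9*w - 8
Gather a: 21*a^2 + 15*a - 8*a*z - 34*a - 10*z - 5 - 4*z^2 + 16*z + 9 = 21*a^2 + a*(-8*z - 19) - 4*z^2 + 6*z + 4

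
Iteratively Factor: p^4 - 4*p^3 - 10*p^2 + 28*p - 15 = (p - 1)*(p^3 - 3*p^2 - 13*p + 15) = (p - 5)*(p - 1)*(p^2 + 2*p - 3) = (p - 5)*(p - 1)*(p + 3)*(p - 1)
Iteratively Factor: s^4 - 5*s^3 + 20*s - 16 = (s - 4)*(s^3 - s^2 - 4*s + 4) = (s - 4)*(s + 2)*(s^2 - 3*s + 2) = (s - 4)*(s - 2)*(s + 2)*(s - 1)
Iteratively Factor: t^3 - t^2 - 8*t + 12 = (t - 2)*(t^2 + t - 6) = (t - 2)^2*(t + 3)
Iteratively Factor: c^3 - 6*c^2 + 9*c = (c - 3)*(c^2 - 3*c) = (c - 3)^2*(c)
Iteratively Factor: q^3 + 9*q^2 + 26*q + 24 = (q + 2)*(q^2 + 7*q + 12) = (q + 2)*(q + 4)*(q + 3)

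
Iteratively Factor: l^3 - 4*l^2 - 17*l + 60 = (l - 3)*(l^2 - l - 20) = (l - 5)*(l - 3)*(l + 4)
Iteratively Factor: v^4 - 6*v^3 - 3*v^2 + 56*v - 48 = (v - 1)*(v^3 - 5*v^2 - 8*v + 48) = (v - 4)*(v - 1)*(v^2 - v - 12) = (v - 4)^2*(v - 1)*(v + 3)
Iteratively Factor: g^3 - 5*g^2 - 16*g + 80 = (g + 4)*(g^2 - 9*g + 20) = (g - 5)*(g + 4)*(g - 4)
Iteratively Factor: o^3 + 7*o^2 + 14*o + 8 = (o + 2)*(o^2 + 5*o + 4) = (o + 1)*(o + 2)*(o + 4)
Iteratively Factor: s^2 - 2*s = (s)*(s - 2)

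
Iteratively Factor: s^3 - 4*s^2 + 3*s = (s)*(s^2 - 4*s + 3) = s*(s - 3)*(s - 1)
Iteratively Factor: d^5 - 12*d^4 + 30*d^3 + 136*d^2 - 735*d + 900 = (d + 4)*(d^4 - 16*d^3 + 94*d^2 - 240*d + 225) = (d - 5)*(d + 4)*(d^3 - 11*d^2 + 39*d - 45) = (d - 5)^2*(d + 4)*(d^2 - 6*d + 9) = (d - 5)^2*(d - 3)*(d + 4)*(d - 3)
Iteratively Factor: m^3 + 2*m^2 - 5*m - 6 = (m - 2)*(m^2 + 4*m + 3) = (m - 2)*(m + 3)*(m + 1)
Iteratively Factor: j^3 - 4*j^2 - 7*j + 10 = (j - 5)*(j^2 + j - 2) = (j - 5)*(j + 2)*(j - 1)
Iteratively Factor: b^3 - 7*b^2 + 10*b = (b - 2)*(b^2 - 5*b) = (b - 5)*(b - 2)*(b)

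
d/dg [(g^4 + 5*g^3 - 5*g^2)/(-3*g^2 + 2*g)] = (-6*g^3 - 9*g^2 + 20*g - 10)/(9*g^2 - 12*g + 4)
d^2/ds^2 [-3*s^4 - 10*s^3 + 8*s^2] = -36*s^2 - 60*s + 16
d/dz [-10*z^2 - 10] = -20*z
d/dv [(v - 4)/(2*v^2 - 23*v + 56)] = (2*v^2 - 23*v - (v - 4)*(4*v - 23) + 56)/(2*v^2 - 23*v + 56)^2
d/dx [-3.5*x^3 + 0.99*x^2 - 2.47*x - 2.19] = -10.5*x^2 + 1.98*x - 2.47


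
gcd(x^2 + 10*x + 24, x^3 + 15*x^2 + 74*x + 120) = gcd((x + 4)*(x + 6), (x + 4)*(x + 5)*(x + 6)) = x^2 + 10*x + 24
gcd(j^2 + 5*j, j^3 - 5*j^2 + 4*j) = j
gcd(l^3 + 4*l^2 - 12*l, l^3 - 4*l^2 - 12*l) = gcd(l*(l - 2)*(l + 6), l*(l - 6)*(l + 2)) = l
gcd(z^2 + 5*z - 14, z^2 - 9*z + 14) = z - 2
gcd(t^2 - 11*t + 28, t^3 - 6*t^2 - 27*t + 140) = t^2 - 11*t + 28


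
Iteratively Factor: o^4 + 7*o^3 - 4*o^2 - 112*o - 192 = (o + 3)*(o^3 + 4*o^2 - 16*o - 64) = (o + 3)*(o + 4)*(o^2 - 16) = (o - 4)*(o + 3)*(o + 4)*(o + 4)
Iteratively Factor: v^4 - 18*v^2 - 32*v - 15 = (v + 3)*(v^3 - 3*v^2 - 9*v - 5) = (v + 1)*(v + 3)*(v^2 - 4*v - 5) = (v + 1)^2*(v + 3)*(v - 5)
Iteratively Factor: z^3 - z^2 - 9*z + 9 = (z - 1)*(z^2 - 9) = (z - 3)*(z - 1)*(z + 3)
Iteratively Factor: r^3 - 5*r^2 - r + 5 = (r - 5)*(r^2 - 1) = (r - 5)*(r - 1)*(r + 1)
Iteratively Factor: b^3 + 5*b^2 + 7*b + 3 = (b + 1)*(b^2 + 4*b + 3) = (b + 1)^2*(b + 3)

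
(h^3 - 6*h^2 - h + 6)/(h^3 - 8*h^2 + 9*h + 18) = (h - 1)/(h - 3)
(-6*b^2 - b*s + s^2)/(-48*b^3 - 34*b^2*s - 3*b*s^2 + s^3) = (-3*b + s)/(-24*b^2 - 5*b*s + s^2)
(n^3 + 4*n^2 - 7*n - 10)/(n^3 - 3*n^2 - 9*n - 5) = (n^2 + 3*n - 10)/(n^2 - 4*n - 5)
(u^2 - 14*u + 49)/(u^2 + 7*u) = (u^2 - 14*u + 49)/(u*(u + 7))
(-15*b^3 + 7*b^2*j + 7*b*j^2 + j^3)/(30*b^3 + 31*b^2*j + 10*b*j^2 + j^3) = (-b + j)/(2*b + j)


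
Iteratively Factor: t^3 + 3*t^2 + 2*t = (t)*(t^2 + 3*t + 2) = t*(t + 2)*(t + 1)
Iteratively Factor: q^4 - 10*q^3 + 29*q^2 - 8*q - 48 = (q - 4)*(q^3 - 6*q^2 + 5*q + 12) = (q - 4)*(q - 3)*(q^2 - 3*q - 4) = (q - 4)^2*(q - 3)*(q + 1)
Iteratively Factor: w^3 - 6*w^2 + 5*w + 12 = (w + 1)*(w^2 - 7*w + 12) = (w - 3)*(w + 1)*(w - 4)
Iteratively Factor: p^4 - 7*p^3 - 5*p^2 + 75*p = (p - 5)*(p^3 - 2*p^2 - 15*p) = (p - 5)*(p + 3)*(p^2 - 5*p) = p*(p - 5)*(p + 3)*(p - 5)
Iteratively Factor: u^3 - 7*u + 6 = (u - 1)*(u^2 + u - 6) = (u - 2)*(u - 1)*(u + 3)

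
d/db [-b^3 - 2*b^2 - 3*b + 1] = -3*b^2 - 4*b - 3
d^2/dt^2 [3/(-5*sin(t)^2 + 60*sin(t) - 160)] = 6*(2*sin(t)^4 - 18*sin(t)^3 + 5*sin(t)^2 + 228*sin(t) - 112)/(5*(sin(t)^2 - 12*sin(t) + 32)^3)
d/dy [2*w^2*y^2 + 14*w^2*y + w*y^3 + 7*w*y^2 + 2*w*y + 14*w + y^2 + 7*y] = 4*w^2*y + 14*w^2 + 3*w*y^2 + 14*w*y + 2*w + 2*y + 7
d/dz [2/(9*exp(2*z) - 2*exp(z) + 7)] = (4 - 36*exp(z))*exp(z)/(9*exp(2*z) - 2*exp(z) + 7)^2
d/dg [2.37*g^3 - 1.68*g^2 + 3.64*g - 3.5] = 7.11*g^2 - 3.36*g + 3.64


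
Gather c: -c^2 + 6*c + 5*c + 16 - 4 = -c^2 + 11*c + 12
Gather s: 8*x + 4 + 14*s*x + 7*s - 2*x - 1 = s*(14*x + 7) + 6*x + 3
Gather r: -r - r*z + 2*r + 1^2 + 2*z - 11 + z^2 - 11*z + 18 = r*(1 - z) + z^2 - 9*z + 8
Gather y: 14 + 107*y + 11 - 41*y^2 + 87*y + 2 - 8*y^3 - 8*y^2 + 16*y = -8*y^3 - 49*y^2 + 210*y + 27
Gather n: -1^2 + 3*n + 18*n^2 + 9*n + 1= 18*n^2 + 12*n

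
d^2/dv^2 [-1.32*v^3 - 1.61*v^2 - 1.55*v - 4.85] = -7.92*v - 3.22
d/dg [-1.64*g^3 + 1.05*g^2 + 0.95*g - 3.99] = -4.92*g^2 + 2.1*g + 0.95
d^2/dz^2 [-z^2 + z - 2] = -2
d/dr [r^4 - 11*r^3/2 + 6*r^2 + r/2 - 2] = 4*r^3 - 33*r^2/2 + 12*r + 1/2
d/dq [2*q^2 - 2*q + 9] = 4*q - 2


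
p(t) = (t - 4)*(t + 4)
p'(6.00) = 12.00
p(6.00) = 20.00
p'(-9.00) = -18.00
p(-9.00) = 65.00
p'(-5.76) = -11.52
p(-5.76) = 17.18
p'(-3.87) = -7.74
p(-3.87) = -1.02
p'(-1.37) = -2.74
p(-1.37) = -14.12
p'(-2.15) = -4.30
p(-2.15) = -11.38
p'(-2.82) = -5.64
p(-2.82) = -8.05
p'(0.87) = 1.74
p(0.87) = -15.24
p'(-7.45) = -14.90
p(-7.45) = 39.50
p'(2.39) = 4.78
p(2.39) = -10.29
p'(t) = 2*t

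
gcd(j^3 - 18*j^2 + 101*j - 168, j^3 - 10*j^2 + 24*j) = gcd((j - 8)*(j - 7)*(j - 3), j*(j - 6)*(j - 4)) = 1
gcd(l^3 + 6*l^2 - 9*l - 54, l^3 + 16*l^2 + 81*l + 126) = l^2 + 9*l + 18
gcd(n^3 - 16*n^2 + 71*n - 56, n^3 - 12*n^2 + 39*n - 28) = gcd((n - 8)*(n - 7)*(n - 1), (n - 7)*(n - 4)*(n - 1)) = n^2 - 8*n + 7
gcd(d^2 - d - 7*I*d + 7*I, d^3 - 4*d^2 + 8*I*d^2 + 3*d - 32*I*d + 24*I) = d - 1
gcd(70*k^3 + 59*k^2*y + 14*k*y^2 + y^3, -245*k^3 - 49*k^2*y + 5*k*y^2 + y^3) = 35*k^2 + 12*k*y + y^2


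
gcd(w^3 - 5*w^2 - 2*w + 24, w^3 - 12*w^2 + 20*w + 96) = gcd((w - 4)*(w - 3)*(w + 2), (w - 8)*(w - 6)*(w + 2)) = w + 2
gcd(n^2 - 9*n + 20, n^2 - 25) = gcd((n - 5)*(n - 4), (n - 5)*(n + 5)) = n - 5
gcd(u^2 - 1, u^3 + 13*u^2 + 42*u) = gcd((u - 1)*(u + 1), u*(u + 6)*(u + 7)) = 1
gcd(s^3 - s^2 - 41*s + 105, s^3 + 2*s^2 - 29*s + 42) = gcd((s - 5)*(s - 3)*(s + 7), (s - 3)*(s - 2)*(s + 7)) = s^2 + 4*s - 21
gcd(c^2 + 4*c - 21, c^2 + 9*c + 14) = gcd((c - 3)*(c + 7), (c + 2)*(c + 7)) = c + 7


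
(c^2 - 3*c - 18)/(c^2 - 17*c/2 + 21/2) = 2*(c^2 - 3*c - 18)/(2*c^2 - 17*c + 21)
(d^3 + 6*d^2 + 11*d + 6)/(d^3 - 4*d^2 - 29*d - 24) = (d + 2)/(d - 8)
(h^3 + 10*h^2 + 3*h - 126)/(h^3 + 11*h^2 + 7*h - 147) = (h + 6)/(h + 7)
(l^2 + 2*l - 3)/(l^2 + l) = (l^2 + 2*l - 3)/(l*(l + 1))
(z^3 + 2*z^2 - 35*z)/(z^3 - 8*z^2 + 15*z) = (z + 7)/(z - 3)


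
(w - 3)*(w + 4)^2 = w^3 + 5*w^2 - 8*w - 48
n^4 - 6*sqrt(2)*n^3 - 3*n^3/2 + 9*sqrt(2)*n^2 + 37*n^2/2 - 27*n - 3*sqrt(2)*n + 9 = (n - 1)*(n - 1/2)*(n - 3*sqrt(2))^2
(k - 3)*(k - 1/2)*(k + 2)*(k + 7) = k^4 + 11*k^3/2 - 16*k^2 - 71*k/2 + 21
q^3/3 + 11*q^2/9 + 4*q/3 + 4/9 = (q/3 + 1/3)*(q + 2/3)*(q + 2)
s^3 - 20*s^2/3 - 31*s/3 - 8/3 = (s - 8)*(s + 1/3)*(s + 1)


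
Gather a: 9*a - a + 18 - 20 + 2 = 8*a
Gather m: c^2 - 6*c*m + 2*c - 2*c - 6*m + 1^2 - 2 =c^2 + m*(-6*c - 6) - 1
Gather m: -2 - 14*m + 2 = -14*m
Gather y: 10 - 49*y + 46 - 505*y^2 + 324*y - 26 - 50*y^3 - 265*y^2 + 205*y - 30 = -50*y^3 - 770*y^2 + 480*y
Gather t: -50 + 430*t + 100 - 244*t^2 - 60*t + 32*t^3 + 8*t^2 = 32*t^3 - 236*t^2 + 370*t + 50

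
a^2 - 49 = (a - 7)*(a + 7)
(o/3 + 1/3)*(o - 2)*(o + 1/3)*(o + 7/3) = o^4/3 + 5*o^3/9 - 35*o^2/27 - 55*o/27 - 14/27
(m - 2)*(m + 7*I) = m^2 - 2*m + 7*I*m - 14*I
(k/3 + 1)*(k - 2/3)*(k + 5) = k^3/3 + 22*k^2/9 + 29*k/9 - 10/3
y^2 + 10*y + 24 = (y + 4)*(y + 6)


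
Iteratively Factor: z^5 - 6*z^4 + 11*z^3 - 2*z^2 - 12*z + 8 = (z - 2)*(z^4 - 4*z^3 + 3*z^2 + 4*z - 4) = (z - 2)^2*(z^3 - 2*z^2 - z + 2) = (z - 2)^2*(z + 1)*(z^2 - 3*z + 2) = (z - 2)^3*(z + 1)*(z - 1)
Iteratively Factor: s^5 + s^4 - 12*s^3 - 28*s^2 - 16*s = (s + 1)*(s^4 - 12*s^2 - 16*s) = (s + 1)*(s + 2)*(s^3 - 2*s^2 - 8*s) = s*(s + 1)*(s + 2)*(s^2 - 2*s - 8) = s*(s + 1)*(s + 2)^2*(s - 4)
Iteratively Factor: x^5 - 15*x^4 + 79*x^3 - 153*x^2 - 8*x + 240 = (x - 4)*(x^4 - 11*x^3 + 35*x^2 - 13*x - 60) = (x - 4)*(x + 1)*(x^3 - 12*x^2 + 47*x - 60) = (x - 4)^2*(x + 1)*(x^2 - 8*x + 15) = (x - 5)*(x - 4)^2*(x + 1)*(x - 3)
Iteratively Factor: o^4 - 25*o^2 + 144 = (o + 3)*(o^3 - 3*o^2 - 16*o + 48) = (o - 4)*(o + 3)*(o^2 + o - 12) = (o - 4)*(o - 3)*(o + 3)*(o + 4)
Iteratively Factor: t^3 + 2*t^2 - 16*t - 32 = (t + 2)*(t^2 - 16) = (t - 4)*(t + 2)*(t + 4)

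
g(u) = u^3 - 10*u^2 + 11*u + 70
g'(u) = 3*u^2 - 20*u + 11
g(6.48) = -6.53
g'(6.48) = 7.37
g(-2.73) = -54.91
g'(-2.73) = 87.96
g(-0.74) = 55.98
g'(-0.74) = 27.44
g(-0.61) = 59.34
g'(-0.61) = 24.32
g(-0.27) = 66.28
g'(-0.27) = 16.62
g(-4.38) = -254.05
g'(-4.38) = 156.15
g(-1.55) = 25.20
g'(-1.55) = 49.21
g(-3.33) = -114.45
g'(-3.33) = 110.87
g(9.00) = 88.00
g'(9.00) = 74.00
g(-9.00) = -1568.00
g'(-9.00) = 434.00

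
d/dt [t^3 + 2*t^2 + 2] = t*(3*t + 4)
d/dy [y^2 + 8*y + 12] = 2*y + 8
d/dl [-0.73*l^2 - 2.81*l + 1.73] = -1.46*l - 2.81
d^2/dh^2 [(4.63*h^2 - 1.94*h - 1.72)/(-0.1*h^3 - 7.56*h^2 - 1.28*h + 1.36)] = (-0.0926000000000001*h^6 + 0.116399999999999*h^5 + 12.5620799999997*h^4 + 322.856096*h^3 + 308.689344*h^2 + 220.94592*h + 30.631808)/(0.001*h^9 + 0.2268*h^8 + 17.18448*h^7 + 437.846496*h^6 + 213.792384*h^5 - 197.072256*h^4 - 76.310656*h^3 + 35.264256*h^2 + 7.102464*h - 2.515456)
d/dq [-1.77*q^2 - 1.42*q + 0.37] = -3.54*q - 1.42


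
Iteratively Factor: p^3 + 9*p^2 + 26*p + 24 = (p + 2)*(p^2 + 7*p + 12) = (p + 2)*(p + 3)*(p + 4)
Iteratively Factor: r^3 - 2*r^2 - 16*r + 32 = (r - 4)*(r^2 + 2*r - 8) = (r - 4)*(r - 2)*(r + 4)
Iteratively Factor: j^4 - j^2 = (j + 1)*(j^3 - j^2) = j*(j + 1)*(j^2 - j) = j*(j - 1)*(j + 1)*(j)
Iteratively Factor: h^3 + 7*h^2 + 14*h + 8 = (h + 4)*(h^2 + 3*h + 2) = (h + 2)*(h + 4)*(h + 1)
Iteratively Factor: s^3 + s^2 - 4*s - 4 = (s + 1)*(s^2 - 4) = (s + 1)*(s + 2)*(s - 2)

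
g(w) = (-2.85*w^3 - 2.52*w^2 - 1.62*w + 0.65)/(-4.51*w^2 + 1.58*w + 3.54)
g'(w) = (9.02*w - 1.58)*(-2.85*w^3 - 2.52*w^2 - 1.62*w + 0.65)/(-4.51*w^2 + 1.58*w + 3.54)^2 + (-8.55*w^2 - 5.04*w - 1.62)/(-4.51*w^2 + 1.58*w + 3.54)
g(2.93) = 3.19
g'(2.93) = 0.35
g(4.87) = 4.14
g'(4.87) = 0.56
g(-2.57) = -1.21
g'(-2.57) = 0.50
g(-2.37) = -1.11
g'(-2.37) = 0.48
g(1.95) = 3.16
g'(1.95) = -0.62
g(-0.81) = -2.61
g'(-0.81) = -28.68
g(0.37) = -0.13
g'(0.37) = -1.39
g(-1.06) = -0.92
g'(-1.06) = -1.35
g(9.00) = 6.61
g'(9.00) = 0.61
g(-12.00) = -6.89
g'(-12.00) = 0.62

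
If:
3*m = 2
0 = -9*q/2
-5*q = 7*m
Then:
No Solution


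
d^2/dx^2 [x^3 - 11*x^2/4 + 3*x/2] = 6*x - 11/2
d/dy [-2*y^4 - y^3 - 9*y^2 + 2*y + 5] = -8*y^3 - 3*y^2 - 18*y + 2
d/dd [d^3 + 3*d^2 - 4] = 3*d*(d + 2)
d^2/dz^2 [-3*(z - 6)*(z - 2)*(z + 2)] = 36 - 18*z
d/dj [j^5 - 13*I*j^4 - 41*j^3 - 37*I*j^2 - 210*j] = 5*j^4 - 52*I*j^3 - 123*j^2 - 74*I*j - 210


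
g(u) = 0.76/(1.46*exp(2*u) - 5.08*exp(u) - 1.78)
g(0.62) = -0.12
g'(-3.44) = 0.03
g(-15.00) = -0.43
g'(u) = 0.76*(-2.92*exp(2*u) + 5.08*exp(u))/(1.46*exp(2*u) - 5.08*exp(u) - 1.78)^2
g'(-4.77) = 0.01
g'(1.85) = -0.10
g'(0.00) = 0.06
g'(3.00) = 0.00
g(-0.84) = -0.21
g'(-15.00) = 0.00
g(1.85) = 0.03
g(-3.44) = -0.39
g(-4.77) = -0.42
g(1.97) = 0.02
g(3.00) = 0.00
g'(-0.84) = 0.09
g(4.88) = 0.00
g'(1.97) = -0.06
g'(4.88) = -0.00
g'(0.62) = -0.01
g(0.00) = -0.14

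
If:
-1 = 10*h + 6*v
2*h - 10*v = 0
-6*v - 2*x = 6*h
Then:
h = -5/56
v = -1/56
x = 9/28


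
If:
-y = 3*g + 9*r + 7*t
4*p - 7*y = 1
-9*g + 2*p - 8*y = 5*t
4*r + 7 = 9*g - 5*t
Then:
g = 647/1236 - 193*y/1236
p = 7*y/4 + 1/4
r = 87*y/206 + 99/206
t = -255*y/412 - 347/412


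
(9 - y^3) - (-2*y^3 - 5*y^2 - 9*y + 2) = y^3 + 5*y^2 + 9*y + 7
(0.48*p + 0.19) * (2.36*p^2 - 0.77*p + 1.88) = 1.1328*p^3 + 0.0788*p^2 + 0.7561*p + 0.3572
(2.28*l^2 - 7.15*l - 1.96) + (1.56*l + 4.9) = 2.28*l^2 - 5.59*l + 2.94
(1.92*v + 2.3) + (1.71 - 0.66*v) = 1.26*v + 4.01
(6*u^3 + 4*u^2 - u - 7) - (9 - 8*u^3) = 14*u^3 + 4*u^2 - u - 16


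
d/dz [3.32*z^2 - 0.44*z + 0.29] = 6.64*z - 0.44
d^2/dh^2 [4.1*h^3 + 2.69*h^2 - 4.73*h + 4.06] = 24.6*h + 5.38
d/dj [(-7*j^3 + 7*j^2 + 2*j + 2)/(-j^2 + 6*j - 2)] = (7*j^4 - 84*j^3 + 86*j^2 - 24*j - 16)/(j^4 - 12*j^3 + 40*j^2 - 24*j + 4)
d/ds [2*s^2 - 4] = 4*s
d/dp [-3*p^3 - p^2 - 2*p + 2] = -9*p^2 - 2*p - 2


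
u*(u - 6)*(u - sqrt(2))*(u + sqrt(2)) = u^4 - 6*u^3 - 2*u^2 + 12*u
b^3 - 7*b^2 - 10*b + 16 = (b - 8)*(b - 1)*(b + 2)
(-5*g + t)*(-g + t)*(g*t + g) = 5*g^3*t + 5*g^3 - 6*g^2*t^2 - 6*g^2*t + g*t^3 + g*t^2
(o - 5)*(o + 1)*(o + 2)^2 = o^4 - 17*o^2 - 36*o - 20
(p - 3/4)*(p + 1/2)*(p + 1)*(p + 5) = p^4 + 23*p^3/4 + 25*p^2/8 - 7*p/2 - 15/8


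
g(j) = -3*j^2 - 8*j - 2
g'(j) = -6*j - 8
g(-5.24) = -42.45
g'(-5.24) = 23.44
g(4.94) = -114.73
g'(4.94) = -37.64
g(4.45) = -97.01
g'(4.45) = -34.70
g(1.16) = -15.32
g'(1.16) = -14.96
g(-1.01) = 3.02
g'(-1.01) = -1.94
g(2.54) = -41.67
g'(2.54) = -23.24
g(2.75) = -46.69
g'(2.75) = -24.50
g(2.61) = -43.32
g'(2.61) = -23.66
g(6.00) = -158.00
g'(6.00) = -44.00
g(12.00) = -530.00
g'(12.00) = -80.00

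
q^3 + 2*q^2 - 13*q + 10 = (q - 2)*(q - 1)*(q + 5)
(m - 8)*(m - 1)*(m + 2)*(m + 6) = m^4 - m^3 - 52*m^2 - 44*m + 96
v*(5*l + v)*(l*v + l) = 5*l^2*v^2 + 5*l^2*v + l*v^3 + l*v^2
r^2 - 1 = (r - 1)*(r + 1)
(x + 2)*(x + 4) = x^2 + 6*x + 8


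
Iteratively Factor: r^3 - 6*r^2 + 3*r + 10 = (r - 2)*(r^2 - 4*r - 5) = (r - 2)*(r + 1)*(r - 5)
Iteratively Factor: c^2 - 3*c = (c)*(c - 3)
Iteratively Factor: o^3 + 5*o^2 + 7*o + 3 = (o + 3)*(o^2 + 2*o + 1) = (o + 1)*(o + 3)*(o + 1)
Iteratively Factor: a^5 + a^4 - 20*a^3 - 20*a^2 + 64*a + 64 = (a - 4)*(a^4 + 5*a^3 - 20*a - 16) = (a - 4)*(a - 2)*(a^3 + 7*a^2 + 14*a + 8) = (a - 4)*(a - 2)*(a + 4)*(a^2 + 3*a + 2) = (a - 4)*(a - 2)*(a + 1)*(a + 4)*(a + 2)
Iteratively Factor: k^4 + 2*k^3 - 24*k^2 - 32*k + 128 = (k + 4)*(k^3 - 2*k^2 - 16*k + 32) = (k - 4)*(k + 4)*(k^2 + 2*k - 8) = (k - 4)*(k + 4)^2*(k - 2)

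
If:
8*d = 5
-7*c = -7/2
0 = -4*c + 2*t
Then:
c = 1/2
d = 5/8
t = 1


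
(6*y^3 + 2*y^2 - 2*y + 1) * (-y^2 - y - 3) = -6*y^5 - 8*y^4 - 18*y^3 - 5*y^2 + 5*y - 3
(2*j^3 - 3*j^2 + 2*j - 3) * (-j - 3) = -2*j^4 - 3*j^3 + 7*j^2 - 3*j + 9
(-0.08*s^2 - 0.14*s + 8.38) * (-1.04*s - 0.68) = 0.0832*s^3 + 0.2*s^2 - 8.62*s - 5.6984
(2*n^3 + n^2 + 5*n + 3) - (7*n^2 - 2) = 2*n^3 - 6*n^2 + 5*n + 5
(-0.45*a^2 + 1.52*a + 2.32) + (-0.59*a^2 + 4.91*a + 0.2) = -1.04*a^2 + 6.43*a + 2.52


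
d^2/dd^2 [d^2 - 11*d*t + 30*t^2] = 2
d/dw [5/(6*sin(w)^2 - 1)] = -30*sin(2*w)/(3*cos(2*w) - 2)^2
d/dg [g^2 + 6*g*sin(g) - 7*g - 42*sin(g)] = 6*g*cos(g) + 2*g + 6*sin(g) - 42*cos(g) - 7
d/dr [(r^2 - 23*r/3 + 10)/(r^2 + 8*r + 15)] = (47*r^2 + 30*r - 585)/(3*(r^4 + 16*r^3 + 94*r^2 + 240*r + 225))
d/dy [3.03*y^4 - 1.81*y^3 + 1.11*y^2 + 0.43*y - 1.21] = 12.12*y^3 - 5.43*y^2 + 2.22*y + 0.43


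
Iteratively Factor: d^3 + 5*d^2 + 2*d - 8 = (d + 4)*(d^2 + d - 2) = (d + 2)*(d + 4)*(d - 1)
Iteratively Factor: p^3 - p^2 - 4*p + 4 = (p - 2)*(p^2 + p - 2) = (p - 2)*(p - 1)*(p + 2)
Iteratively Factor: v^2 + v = (v)*(v + 1)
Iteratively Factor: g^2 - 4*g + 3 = (g - 3)*(g - 1)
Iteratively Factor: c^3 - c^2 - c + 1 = (c - 1)*(c^2 - 1) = (c - 1)^2*(c + 1)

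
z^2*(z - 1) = z^3 - z^2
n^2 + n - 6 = (n - 2)*(n + 3)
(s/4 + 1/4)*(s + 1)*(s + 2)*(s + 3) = s^4/4 + 7*s^3/4 + 17*s^2/4 + 17*s/4 + 3/2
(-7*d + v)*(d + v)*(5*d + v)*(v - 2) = -35*d^3*v + 70*d^3 - 37*d^2*v^2 + 74*d^2*v - d*v^3 + 2*d*v^2 + v^4 - 2*v^3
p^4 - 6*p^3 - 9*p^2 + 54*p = p*(p - 6)*(p - 3)*(p + 3)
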